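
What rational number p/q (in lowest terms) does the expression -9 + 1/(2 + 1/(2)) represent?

Start with 2.
2 + 1/(2/1) = 2 + 1/2 = 5/2
-9 + 1/(5/2) = -9 + 2/5 = -43/5

-43/5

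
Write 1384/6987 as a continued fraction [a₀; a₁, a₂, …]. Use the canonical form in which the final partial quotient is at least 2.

Repeatedly divide and take the remainder:
⌊1384/6987⌋ = 0, remainder 1384
⌊6987/1384⌋ = 5, remainder 67
⌊1384/67⌋ = 20, remainder 44
⌊67/44⌋ = 1, remainder 23
⌊44/23⌋ = 1, remainder 21
⌊23/21⌋ = 1, remainder 2
⌊21/2⌋ = 10, remainder 1
⌊2/1⌋ = 2, remainder 0

[0; 5, 20, 1, 1, 1, 10, 2]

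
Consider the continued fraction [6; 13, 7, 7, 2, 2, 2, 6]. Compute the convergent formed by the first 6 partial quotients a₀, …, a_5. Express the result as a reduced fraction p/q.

Start with 2.
2 + 1/(2/1) = 2 + 1/2 = 5/2
7 + 1/(5/2) = 7 + 2/5 = 37/5
7 + 1/(37/5) = 7 + 5/37 = 264/37
13 + 1/(264/37) = 13 + 37/264 = 3469/264
6 + 1/(3469/264) = 6 + 264/3469 = 21078/3469

21078/3469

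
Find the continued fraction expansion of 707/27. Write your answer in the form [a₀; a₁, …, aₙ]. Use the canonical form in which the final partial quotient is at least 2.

Run the Euclidean algorithm, recording each quotient:
⌊707/27⌋ = 26, remainder 5
⌊27/5⌋ = 5, remainder 2
⌊5/2⌋ = 2, remainder 1
⌊2/1⌋ = 2, remainder 0

[26; 5, 2, 2]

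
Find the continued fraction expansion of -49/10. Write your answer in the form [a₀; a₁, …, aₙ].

-49 = -5·10 + 1, so a_0 = -5
10 = 10·1 + 0, so a_1 = 10

[-5; 10]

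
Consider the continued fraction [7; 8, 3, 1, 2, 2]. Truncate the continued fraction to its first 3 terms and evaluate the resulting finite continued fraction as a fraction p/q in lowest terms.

178/25

a_0 = 7: 7/1
a_1 = 8: 57/8
a_2 = 3: 178/25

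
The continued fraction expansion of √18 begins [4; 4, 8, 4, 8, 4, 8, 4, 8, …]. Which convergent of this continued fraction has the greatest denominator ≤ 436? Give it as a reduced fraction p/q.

577/136

a_0 = 4: 4/1  (≤ bound)
a_1 = 4: 17/4  (≤ bound)
a_2 = 8: 140/33  (≤ bound)
a_3 = 4: 577/136  (≤ bound)
a_4 = 8: 4756/1121  (> 436, stop)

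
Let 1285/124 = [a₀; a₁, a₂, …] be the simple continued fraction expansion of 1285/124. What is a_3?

3

1285 ÷ 124 → quotient 10, remainder 45
124 ÷ 45 → quotient 2, remainder 34
45 ÷ 34 → quotient 1, remainder 11
34 ÷ 11 → quotient 3, remainder 1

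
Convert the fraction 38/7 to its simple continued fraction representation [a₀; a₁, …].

Apply division with remainder until the remainder is 0:
⌊38/7⌋ = 5, remainder 3
⌊7/3⌋ = 2, remainder 1
⌊3/1⌋ = 3, remainder 0

[5; 2, 3]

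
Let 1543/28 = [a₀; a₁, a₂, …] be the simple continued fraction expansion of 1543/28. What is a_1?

9

⌊1543/28⌋ = 55, remainder 3
⌊28/3⌋ = 9, remainder 1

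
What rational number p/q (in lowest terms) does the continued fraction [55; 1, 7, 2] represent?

Compute successive convergents:
a_0 = 55: 55/1
a_1 = 1: 56/1
a_2 = 7: 447/8
a_3 = 2: 950/17

950/17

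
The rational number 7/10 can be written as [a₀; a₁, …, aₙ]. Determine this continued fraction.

[0; 1, 2, 3]

7 ÷ 10 → quotient 0, remainder 7
10 ÷ 7 → quotient 1, remainder 3
7 ÷ 3 → quotient 2, remainder 1
3 ÷ 1 → quotient 3, remainder 0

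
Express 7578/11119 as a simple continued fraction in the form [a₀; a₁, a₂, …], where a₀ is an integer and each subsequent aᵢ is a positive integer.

Run the Euclidean algorithm, recording each quotient:
7578 ÷ 11119 → quotient 0, remainder 7578
11119 ÷ 7578 → quotient 1, remainder 3541
7578 ÷ 3541 → quotient 2, remainder 496
3541 ÷ 496 → quotient 7, remainder 69
496 ÷ 69 → quotient 7, remainder 13
69 ÷ 13 → quotient 5, remainder 4
13 ÷ 4 → quotient 3, remainder 1
4 ÷ 1 → quotient 4, remainder 0

[0; 1, 2, 7, 7, 5, 3, 4]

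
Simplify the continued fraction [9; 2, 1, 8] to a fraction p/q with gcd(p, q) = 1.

243/26

Use the convergent recurrence hₖ = aₖ·hₖ₋₁ + hₖ₋₂ (and likewise for the denominators kₖ):
a_0 = 9: 9/1
a_1 = 2: 19/2
a_2 = 1: 28/3
a_3 = 8: 243/26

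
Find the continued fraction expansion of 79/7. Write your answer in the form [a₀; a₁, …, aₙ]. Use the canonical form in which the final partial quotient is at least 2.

[11; 3, 2]

Repeatedly divide and take the remainder:
79 ÷ 7 → quotient 11, remainder 2
7 ÷ 2 → quotient 3, remainder 1
2 ÷ 1 → quotient 2, remainder 0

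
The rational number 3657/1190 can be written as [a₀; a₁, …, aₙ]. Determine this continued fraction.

[3; 13, 1, 2, 9, 3]

Apply division with remainder until the remainder is 0:
⌊3657/1190⌋ = 3, remainder 87
⌊1190/87⌋ = 13, remainder 59
⌊87/59⌋ = 1, remainder 28
⌊59/28⌋ = 2, remainder 3
⌊28/3⌋ = 9, remainder 1
⌊3/1⌋ = 3, remainder 0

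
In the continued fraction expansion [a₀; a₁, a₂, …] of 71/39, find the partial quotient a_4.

Repeatedly divide and take the remainder:
71 = 1·39 + 32, so a_0 = 1
39 = 1·32 + 7, so a_1 = 1
32 = 4·7 + 4, so a_2 = 4
7 = 1·4 + 3, so a_3 = 1
4 = 1·3 + 1, so a_4 = 1

1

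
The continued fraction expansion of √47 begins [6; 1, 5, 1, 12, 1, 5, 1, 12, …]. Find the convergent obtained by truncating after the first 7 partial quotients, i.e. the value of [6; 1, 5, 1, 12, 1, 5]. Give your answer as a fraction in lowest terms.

Start with 5.
1 + 1/(5/1) = 1 + 1/5 = 6/5
12 + 1/(6/5) = 12 + 5/6 = 77/6
1 + 1/(77/6) = 1 + 6/77 = 83/77
5 + 1/(83/77) = 5 + 77/83 = 492/83
1 + 1/(492/83) = 1 + 83/492 = 575/492
6 + 1/(575/492) = 6 + 492/575 = 3942/575

3942/575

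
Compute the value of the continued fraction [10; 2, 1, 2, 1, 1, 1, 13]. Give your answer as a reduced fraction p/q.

Use the convergent recurrence hₖ = aₖ·hₖ₋₁ + hₖ₋₂ (and likewise for the denominators kₖ):
a_0 = 10: 10/1
a_1 = 2: 21/2
a_2 = 1: 31/3
a_3 = 2: 83/8
a_4 = 1: 114/11
a_5 = 1: 197/19
a_6 = 1: 311/30
a_7 = 13: 4240/409

4240/409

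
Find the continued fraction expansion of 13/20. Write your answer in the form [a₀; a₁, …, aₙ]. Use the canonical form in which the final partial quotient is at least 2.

Repeatedly divide and take the remainder:
⌊13/20⌋ = 0, remainder 13
⌊20/13⌋ = 1, remainder 7
⌊13/7⌋ = 1, remainder 6
⌊7/6⌋ = 1, remainder 1
⌊6/1⌋ = 6, remainder 0

[0; 1, 1, 1, 6]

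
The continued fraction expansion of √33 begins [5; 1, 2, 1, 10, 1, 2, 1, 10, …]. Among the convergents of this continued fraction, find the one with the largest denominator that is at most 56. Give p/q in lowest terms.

List convergents until the denominator exceeds the bound:
a_0 = 5: 5/1  (≤ bound)
a_1 = 1: 6/1  (≤ bound)
a_2 = 2: 17/3  (≤ bound)
a_3 = 1: 23/4  (≤ bound)
a_4 = 10: 247/43  (≤ bound)
a_5 = 1: 270/47  (≤ bound)
a_6 = 2: 787/137  (> 56, stop)

270/47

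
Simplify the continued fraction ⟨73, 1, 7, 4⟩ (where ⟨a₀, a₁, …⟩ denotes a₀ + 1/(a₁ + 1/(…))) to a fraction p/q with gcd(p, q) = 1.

Use the convergent recurrence hₖ = aₖ·hₖ₋₁ + hₖ₋₂ (and likewise for the denominators kₖ):
a_0 = 73: 73/1
a_1 = 1: 74/1
a_2 = 7: 591/8
a_3 = 4: 2438/33

2438/33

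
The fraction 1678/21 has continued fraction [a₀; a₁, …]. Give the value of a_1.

1

Run the Euclidean algorithm, recording each quotient:
⌊1678/21⌋ = 79, remainder 19
⌊21/19⌋ = 1, remainder 2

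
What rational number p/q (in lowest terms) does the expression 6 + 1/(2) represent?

Build up convergents one term at a time:
a_0 = 6: 6/1
a_1 = 2: 13/2

13/2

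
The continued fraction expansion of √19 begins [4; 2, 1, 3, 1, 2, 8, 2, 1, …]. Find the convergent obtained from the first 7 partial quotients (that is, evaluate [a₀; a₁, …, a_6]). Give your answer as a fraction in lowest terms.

Start with 8.
2 + 1/(8/1) = 2 + 1/8 = 17/8
1 + 1/(17/8) = 1 + 8/17 = 25/17
3 + 1/(25/17) = 3 + 17/25 = 92/25
1 + 1/(92/25) = 1 + 25/92 = 117/92
2 + 1/(117/92) = 2 + 92/117 = 326/117
4 + 1/(326/117) = 4 + 117/326 = 1421/326

1421/326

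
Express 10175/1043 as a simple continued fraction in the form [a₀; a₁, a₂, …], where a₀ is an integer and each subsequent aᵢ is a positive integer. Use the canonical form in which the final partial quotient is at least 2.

10175 ÷ 1043 → quotient 9, remainder 788
1043 ÷ 788 → quotient 1, remainder 255
788 ÷ 255 → quotient 3, remainder 23
255 ÷ 23 → quotient 11, remainder 2
23 ÷ 2 → quotient 11, remainder 1
2 ÷ 1 → quotient 2, remainder 0

[9; 1, 3, 11, 11, 2]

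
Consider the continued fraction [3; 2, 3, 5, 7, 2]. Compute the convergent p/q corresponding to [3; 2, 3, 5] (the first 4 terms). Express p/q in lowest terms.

127/37

a_0 = 3: 3/1
a_1 = 2: 7/2
a_2 = 3: 24/7
a_3 = 5: 127/37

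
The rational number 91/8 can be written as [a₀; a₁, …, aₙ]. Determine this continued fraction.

Run the Euclidean algorithm, recording each quotient:
⌊91/8⌋ = 11, remainder 3
⌊8/3⌋ = 2, remainder 2
⌊3/2⌋ = 1, remainder 1
⌊2/1⌋ = 2, remainder 0

[11; 2, 1, 2]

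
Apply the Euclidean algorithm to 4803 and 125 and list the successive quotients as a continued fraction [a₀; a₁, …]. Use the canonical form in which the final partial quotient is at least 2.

[38; 2, 2, 1, 3, 1, 3]

Apply division with remainder until the remainder is 0:
⌊4803/125⌋ = 38, remainder 53
⌊125/53⌋ = 2, remainder 19
⌊53/19⌋ = 2, remainder 15
⌊19/15⌋ = 1, remainder 4
⌊15/4⌋ = 3, remainder 3
⌊4/3⌋ = 1, remainder 1
⌊3/1⌋ = 3, remainder 0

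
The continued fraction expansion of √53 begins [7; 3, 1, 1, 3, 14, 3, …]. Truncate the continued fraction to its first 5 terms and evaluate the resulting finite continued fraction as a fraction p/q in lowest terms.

Start with 3.
1 + 1/(3/1) = 1 + 1/3 = 4/3
1 + 1/(4/3) = 1 + 3/4 = 7/4
3 + 1/(7/4) = 3 + 4/7 = 25/7
7 + 1/(25/7) = 7 + 7/25 = 182/25

182/25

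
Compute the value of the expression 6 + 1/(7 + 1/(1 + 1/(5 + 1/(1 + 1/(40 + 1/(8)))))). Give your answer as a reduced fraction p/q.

110481/18031

Collapse the nested fraction from the inside out:
Start with 8.
40 + 1/(8/1) = 40 + 1/8 = 321/8
1 + 1/(321/8) = 1 + 8/321 = 329/321
5 + 1/(329/321) = 5 + 321/329 = 1966/329
1 + 1/(1966/329) = 1 + 329/1966 = 2295/1966
7 + 1/(2295/1966) = 7 + 1966/2295 = 18031/2295
6 + 1/(18031/2295) = 6 + 2295/18031 = 110481/18031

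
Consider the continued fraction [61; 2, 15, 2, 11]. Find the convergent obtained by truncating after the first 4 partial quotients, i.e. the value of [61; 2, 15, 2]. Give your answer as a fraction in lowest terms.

3935/64

Compute successive convergents:
a_0 = 61: 61/1
a_1 = 2: 123/2
a_2 = 15: 1906/31
a_3 = 2: 3935/64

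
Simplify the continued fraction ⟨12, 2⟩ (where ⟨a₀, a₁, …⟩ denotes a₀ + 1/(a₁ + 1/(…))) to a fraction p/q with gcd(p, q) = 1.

Work from the innermost term outward:
Start with 2.
12 + 1/(2/1) = 12 + 1/2 = 25/2

25/2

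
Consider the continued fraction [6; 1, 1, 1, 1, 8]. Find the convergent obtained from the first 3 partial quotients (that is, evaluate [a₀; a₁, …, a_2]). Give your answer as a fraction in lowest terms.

a_0 = 6: 6/1
a_1 = 1: 7/1
a_2 = 1: 13/2

13/2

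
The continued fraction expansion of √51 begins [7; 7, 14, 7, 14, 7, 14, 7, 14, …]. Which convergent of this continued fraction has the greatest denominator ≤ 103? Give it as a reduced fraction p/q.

a_0 = 7: 7/1  (≤ bound)
a_1 = 7: 50/7  (≤ bound)
a_2 = 14: 707/99  (≤ bound)
a_3 = 7: 4999/700  (> 103, stop)

707/99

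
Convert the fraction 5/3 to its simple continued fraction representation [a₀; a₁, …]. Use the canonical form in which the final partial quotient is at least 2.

Apply division with remainder until the remainder is 0:
5 = 1·3 + 2, so a_0 = 1
3 = 1·2 + 1, so a_1 = 1
2 = 2·1 + 0, so a_2 = 2

[1; 1, 2]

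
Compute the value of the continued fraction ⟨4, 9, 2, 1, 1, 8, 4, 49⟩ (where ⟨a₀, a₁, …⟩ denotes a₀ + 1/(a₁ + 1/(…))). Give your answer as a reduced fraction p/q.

Work from the innermost term outward:
Start with 49.
4 + 1/(49/1) = 4 + 1/49 = 197/49
8 + 1/(197/49) = 8 + 49/197 = 1625/197
1 + 1/(1625/197) = 1 + 197/1625 = 1822/1625
1 + 1/(1822/1625) = 1 + 1625/1822 = 3447/1822
2 + 1/(3447/1822) = 2 + 1822/3447 = 8716/3447
9 + 1/(8716/3447) = 9 + 3447/8716 = 81891/8716
4 + 1/(81891/8716) = 4 + 8716/81891 = 336280/81891

336280/81891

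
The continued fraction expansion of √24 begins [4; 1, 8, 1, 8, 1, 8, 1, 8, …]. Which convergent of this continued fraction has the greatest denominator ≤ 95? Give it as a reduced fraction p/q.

436/89

List convergents until the denominator exceeds the bound:
a_0 = 4: 4/1  (≤ bound)
a_1 = 1: 5/1  (≤ bound)
a_2 = 8: 44/9  (≤ bound)
a_3 = 1: 49/10  (≤ bound)
a_4 = 8: 436/89  (≤ bound)
a_5 = 1: 485/99  (> 95, stop)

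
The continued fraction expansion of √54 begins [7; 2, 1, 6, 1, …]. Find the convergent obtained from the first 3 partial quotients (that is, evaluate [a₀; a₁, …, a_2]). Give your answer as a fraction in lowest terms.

Start with 1.
2 + 1/(1/1) = 2 + 1/1 = 3/1
7 + 1/(3/1) = 7 + 1/3 = 22/3

22/3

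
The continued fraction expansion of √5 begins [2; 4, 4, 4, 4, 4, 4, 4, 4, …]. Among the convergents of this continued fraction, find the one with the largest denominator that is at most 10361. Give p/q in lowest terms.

12238/5473

List convergents until the denominator exceeds the bound:
a_0 = 2: 2/1  (≤ bound)
a_1 = 4: 9/4  (≤ bound)
a_2 = 4: 38/17  (≤ bound)
a_3 = 4: 161/72  (≤ bound)
a_4 = 4: 682/305  (≤ bound)
a_5 = 4: 2889/1292  (≤ bound)
a_6 = 4: 12238/5473  (≤ bound)
a_7 = 4: 51841/23184  (> 10361, stop)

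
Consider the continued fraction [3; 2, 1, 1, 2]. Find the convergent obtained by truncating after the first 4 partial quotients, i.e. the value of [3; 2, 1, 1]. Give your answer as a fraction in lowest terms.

a_0 = 3: 3/1
a_1 = 2: 7/2
a_2 = 1: 10/3
a_3 = 1: 17/5

17/5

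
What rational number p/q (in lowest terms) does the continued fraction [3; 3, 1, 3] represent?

Start with 3.
1 + 1/(3/1) = 1 + 1/3 = 4/3
3 + 1/(4/3) = 3 + 3/4 = 15/4
3 + 1/(15/4) = 3 + 4/15 = 49/15

49/15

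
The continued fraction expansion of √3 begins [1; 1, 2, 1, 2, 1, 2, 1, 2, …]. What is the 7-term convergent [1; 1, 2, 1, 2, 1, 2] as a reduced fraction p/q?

Starting at the tail and folding back:
Start with 2.
1 + 1/(2/1) = 1 + 1/2 = 3/2
2 + 1/(3/2) = 2 + 2/3 = 8/3
1 + 1/(8/3) = 1 + 3/8 = 11/8
2 + 1/(11/8) = 2 + 8/11 = 30/11
1 + 1/(30/11) = 1 + 11/30 = 41/30
1 + 1/(41/30) = 1 + 30/41 = 71/41

71/41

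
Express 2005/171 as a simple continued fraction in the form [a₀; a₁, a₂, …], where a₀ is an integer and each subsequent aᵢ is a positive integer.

[11; 1, 2, 1, 1, 1, 3, 4]

2005 = 11·171 + 124, so a_0 = 11
171 = 1·124 + 47, so a_1 = 1
124 = 2·47 + 30, so a_2 = 2
47 = 1·30 + 17, so a_3 = 1
30 = 1·17 + 13, so a_4 = 1
17 = 1·13 + 4, so a_5 = 1
13 = 3·4 + 1, so a_6 = 3
4 = 4·1 + 0, so a_7 = 4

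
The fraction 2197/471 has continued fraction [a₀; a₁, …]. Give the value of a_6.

2

Apply division with remainder until the remainder is 0:
2197 = 4·471 + 313, so a_0 = 4
471 = 1·313 + 158, so a_1 = 1
313 = 1·158 + 155, so a_2 = 1
158 = 1·155 + 3, so a_3 = 1
155 = 51·3 + 2, so a_4 = 51
3 = 1·2 + 1, so a_5 = 1
2 = 2·1 + 0, so a_6 = 2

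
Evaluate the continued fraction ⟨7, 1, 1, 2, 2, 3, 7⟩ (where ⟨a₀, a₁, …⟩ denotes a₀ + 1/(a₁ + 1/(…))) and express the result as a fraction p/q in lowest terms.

Start with 7.
3 + 1/(7/1) = 3 + 1/7 = 22/7
2 + 1/(22/7) = 2 + 7/22 = 51/22
2 + 1/(51/22) = 2 + 22/51 = 124/51
1 + 1/(124/51) = 1 + 51/124 = 175/124
1 + 1/(175/124) = 1 + 124/175 = 299/175
7 + 1/(299/175) = 7 + 175/299 = 2268/299

2268/299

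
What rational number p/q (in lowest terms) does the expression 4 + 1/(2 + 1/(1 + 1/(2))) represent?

Compute successive convergents:
a_0 = 4: 4/1
a_1 = 2: 9/2
a_2 = 1: 13/3
a_3 = 2: 35/8

35/8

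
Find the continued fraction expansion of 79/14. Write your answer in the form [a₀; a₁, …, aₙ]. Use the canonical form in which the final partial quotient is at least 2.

79 = 5·14 + 9, so a_0 = 5
14 = 1·9 + 5, so a_1 = 1
9 = 1·5 + 4, so a_2 = 1
5 = 1·4 + 1, so a_3 = 1
4 = 4·1 + 0, so a_4 = 4

[5; 1, 1, 1, 4]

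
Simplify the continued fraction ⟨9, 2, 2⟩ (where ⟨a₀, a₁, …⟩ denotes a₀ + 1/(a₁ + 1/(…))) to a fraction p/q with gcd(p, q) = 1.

47/5

Start with 2.
2 + 1/(2/1) = 2 + 1/2 = 5/2
9 + 1/(5/2) = 9 + 2/5 = 47/5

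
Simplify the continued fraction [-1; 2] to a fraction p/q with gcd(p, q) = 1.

a_0 = -1: -1/1
a_1 = 2: -1/2

-1/2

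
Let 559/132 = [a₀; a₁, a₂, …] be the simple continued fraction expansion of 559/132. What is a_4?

7

559 ÷ 132 → quotient 4, remainder 31
132 ÷ 31 → quotient 4, remainder 8
31 ÷ 8 → quotient 3, remainder 7
8 ÷ 7 → quotient 1, remainder 1
7 ÷ 1 → quotient 7, remainder 0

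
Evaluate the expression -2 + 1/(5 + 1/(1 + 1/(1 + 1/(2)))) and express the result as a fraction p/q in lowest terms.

-51/28

Collapse the nested fraction from the inside out:
Start with 2.
1 + 1/(2/1) = 1 + 1/2 = 3/2
1 + 1/(3/2) = 1 + 2/3 = 5/3
5 + 1/(5/3) = 5 + 3/5 = 28/5
-2 + 1/(28/5) = -2 + 5/28 = -51/28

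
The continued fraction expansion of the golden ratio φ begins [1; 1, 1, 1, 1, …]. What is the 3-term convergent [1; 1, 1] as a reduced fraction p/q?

Work from the innermost term outward:
Start with 1.
1 + 1/(1/1) = 1 + 1/1 = 2/1
1 + 1/(2/1) = 1 + 1/2 = 3/2

3/2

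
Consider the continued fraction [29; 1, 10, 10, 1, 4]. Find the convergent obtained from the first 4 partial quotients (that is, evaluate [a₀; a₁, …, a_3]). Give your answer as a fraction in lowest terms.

Start with 10.
10 + 1/(10/1) = 10 + 1/10 = 101/10
1 + 1/(101/10) = 1 + 10/101 = 111/101
29 + 1/(111/101) = 29 + 101/111 = 3320/111

3320/111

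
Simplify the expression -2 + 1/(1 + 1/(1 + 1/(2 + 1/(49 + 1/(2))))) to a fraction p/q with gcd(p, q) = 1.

-699/499

Build up convergents one term at a time:
a_0 = -2: -2/1
a_1 = 1: -1/1
a_2 = 1: -3/2
a_3 = 2: -7/5
a_4 = 49: -346/247
a_5 = 2: -699/499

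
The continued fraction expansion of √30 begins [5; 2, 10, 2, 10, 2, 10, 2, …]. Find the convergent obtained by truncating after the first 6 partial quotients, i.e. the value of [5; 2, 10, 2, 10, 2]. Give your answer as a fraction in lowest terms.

Compute successive convergents:
a_0 = 5: 5/1
a_1 = 2: 11/2
a_2 = 10: 115/21
a_3 = 2: 241/44
a_4 = 10: 2525/461
a_5 = 2: 5291/966

5291/966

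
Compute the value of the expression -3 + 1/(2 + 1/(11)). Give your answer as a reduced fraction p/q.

-58/23

Start with 11.
2 + 1/(11/1) = 2 + 1/11 = 23/11
-3 + 1/(23/11) = -3 + 11/23 = -58/23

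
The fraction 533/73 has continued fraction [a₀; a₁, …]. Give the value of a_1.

3

⌊533/73⌋ = 7, remainder 22
⌊73/22⌋ = 3, remainder 7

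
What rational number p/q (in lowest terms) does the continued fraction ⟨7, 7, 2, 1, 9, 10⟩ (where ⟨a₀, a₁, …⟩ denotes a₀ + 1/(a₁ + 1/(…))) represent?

Work from the innermost term outward:
Start with 10.
9 + 1/(10/1) = 9 + 1/10 = 91/10
1 + 1/(91/10) = 1 + 10/91 = 101/91
2 + 1/(101/91) = 2 + 91/101 = 293/101
7 + 1/(293/101) = 7 + 101/293 = 2152/293
7 + 1/(2152/293) = 7 + 293/2152 = 15357/2152

15357/2152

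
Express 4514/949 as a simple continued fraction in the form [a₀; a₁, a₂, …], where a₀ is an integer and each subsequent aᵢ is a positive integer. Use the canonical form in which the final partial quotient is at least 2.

4514 ÷ 949 → quotient 4, remainder 718
949 ÷ 718 → quotient 1, remainder 231
718 ÷ 231 → quotient 3, remainder 25
231 ÷ 25 → quotient 9, remainder 6
25 ÷ 6 → quotient 4, remainder 1
6 ÷ 1 → quotient 6, remainder 0

[4; 1, 3, 9, 4, 6]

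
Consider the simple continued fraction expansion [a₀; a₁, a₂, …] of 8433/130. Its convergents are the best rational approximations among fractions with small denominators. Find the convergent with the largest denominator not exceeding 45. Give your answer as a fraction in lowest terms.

1492/23

a_0 = 64: 64/1  (≤ bound)
a_1 = 1: 65/1  (≤ bound)
a_2 = 6: 454/7  (≤ bound)
a_3 = 1: 519/8  (≤ bound)
a_4 = 1: 973/15  (≤ bound)
a_5 = 1: 1492/23  (≤ bound)
a_6 = 5: 8433/130  (> 45, stop)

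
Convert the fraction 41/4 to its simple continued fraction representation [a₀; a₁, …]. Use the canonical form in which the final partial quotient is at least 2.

Apply division with remainder until the remainder is 0:
⌊41/4⌋ = 10, remainder 1
⌊4/1⌋ = 4, remainder 0

[10; 4]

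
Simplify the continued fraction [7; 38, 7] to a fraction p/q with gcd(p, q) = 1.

1876/267

a_0 = 7: 7/1
a_1 = 38: 267/38
a_2 = 7: 1876/267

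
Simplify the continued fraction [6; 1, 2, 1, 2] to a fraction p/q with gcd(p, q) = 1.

74/11

Start with 2.
1 + 1/(2/1) = 1 + 1/2 = 3/2
2 + 1/(3/2) = 2 + 2/3 = 8/3
1 + 1/(8/3) = 1 + 3/8 = 11/8
6 + 1/(11/8) = 6 + 8/11 = 74/11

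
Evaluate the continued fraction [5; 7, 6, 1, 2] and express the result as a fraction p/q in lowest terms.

735/143

Collapse the nested fraction from the inside out:
Start with 2.
1 + 1/(2/1) = 1 + 1/2 = 3/2
6 + 1/(3/2) = 6 + 2/3 = 20/3
7 + 1/(20/3) = 7 + 3/20 = 143/20
5 + 1/(143/20) = 5 + 20/143 = 735/143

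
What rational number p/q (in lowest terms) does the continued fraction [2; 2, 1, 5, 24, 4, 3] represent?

12691/5394

a_0 = 2: 2/1
a_1 = 2: 5/2
a_2 = 1: 7/3
a_3 = 5: 40/17
a_4 = 24: 967/411
a_5 = 4: 3908/1661
a_6 = 3: 12691/5394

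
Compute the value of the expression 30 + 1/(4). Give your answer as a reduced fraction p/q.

Build up convergents one term at a time:
a_0 = 30: 30/1
a_1 = 4: 121/4

121/4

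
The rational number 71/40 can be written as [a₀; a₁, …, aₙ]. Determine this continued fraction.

[1; 1, 3, 2, 4]

71 ÷ 40 → quotient 1, remainder 31
40 ÷ 31 → quotient 1, remainder 9
31 ÷ 9 → quotient 3, remainder 4
9 ÷ 4 → quotient 2, remainder 1
4 ÷ 1 → quotient 4, remainder 0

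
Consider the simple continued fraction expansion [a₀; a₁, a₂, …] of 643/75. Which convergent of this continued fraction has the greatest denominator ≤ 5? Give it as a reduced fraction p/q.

43/5

List convergents until the denominator exceeds the bound:
a_0 = 8: 8/1  (≤ bound)
a_1 = 1: 9/1  (≤ bound)
a_2 = 1: 17/2  (≤ bound)
a_3 = 2: 43/5  (≤ bound)
a_4 = 1: 60/7  (> 5, stop)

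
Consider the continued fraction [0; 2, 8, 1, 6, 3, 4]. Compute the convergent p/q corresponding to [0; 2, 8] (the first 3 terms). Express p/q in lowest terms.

8/17

a_0 = 0: 0/1
a_1 = 2: 1/2
a_2 = 8: 8/17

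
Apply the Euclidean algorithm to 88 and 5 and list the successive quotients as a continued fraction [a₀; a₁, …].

[17; 1, 1, 2]

Apply division with remainder until the remainder is 0:
88 = 17·5 + 3, so a_0 = 17
5 = 1·3 + 2, so a_1 = 1
3 = 1·2 + 1, so a_2 = 1
2 = 2·1 + 0, so a_3 = 2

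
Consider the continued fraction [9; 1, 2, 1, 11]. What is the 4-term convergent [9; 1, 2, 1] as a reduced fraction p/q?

39/4

Build up convergents one term at a time:
a_0 = 9: 9/1
a_1 = 1: 10/1
a_2 = 2: 29/3
a_3 = 1: 39/4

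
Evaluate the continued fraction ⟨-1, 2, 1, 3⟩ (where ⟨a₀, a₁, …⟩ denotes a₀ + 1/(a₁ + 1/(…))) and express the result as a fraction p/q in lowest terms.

-7/11

a_0 = -1: -1/1
a_1 = 2: -1/2
a_2 = 1: -2/3
a_3 = 3: -7/11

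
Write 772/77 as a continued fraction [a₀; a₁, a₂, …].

[10; 38, 2]

772 = 10·77 + 2, so a_0 = 10
77 = 38·2 + 1, so a_1 = 38
2 = 2·1 + 0, so a_2 = 2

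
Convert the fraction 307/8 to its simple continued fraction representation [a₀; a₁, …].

[38; 2, 1, 2]

⌊307/8⌋ = 38, remainder 3
⌊8/3⌋ = 2, remainder 2
⌊3/2⌋ = 1, remainder 1
⌊2/1⌋ = 2, remainder 0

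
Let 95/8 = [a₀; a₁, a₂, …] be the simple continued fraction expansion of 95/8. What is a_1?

Repeatedly divide and take the remainder:
⌊95/8⌋ = 11, remainder 7
⌊8/7⌋ = 1, remainder 1

1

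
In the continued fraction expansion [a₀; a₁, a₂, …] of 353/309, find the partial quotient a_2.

44

353 = 1·309 + 44, so a_0 = 1
309 = 7·44 + 1, so a_1 = 7
44 = 44·1 + 0, so a_2 = 44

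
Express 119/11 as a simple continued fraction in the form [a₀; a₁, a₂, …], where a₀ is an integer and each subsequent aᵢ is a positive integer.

[10; 1, 4, 2]

Repeatedly divide and take the remainder:
119 ÷ 11 → quotient 10, remainder 9
11 ÷ 9 → quotient 1, remainder 2
9 ÷ 2 → quotient 4, remainder 1
2 ÷ 1 → quotient 2, remainder 0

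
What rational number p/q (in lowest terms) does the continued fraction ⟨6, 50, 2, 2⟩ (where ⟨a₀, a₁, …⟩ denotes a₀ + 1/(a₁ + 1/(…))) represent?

a_0 = 6: 6/1
a_1 = 50: 301/50
a_2 = 2: 608/101
a_3 = 2: 1517/252

1517/252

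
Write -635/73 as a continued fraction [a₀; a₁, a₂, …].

[-9; 3, 3, 7]

Run the Euclidean algorithm, recording each quotient:
-635 ÷ 73 → quotient -9, remainder 22
73 ÷ 22 → quotient 3, remainder 7
22 ÷ 7 → quotient 3, remainder 1
7 ÷ 1 → quotient 7, remainder 0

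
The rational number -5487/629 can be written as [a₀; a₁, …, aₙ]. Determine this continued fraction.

Apply division with remainder until the remainder is 0:
-5487 ÷ 629 → quotient -9, remainder 174
629 ÷ 174 → quotient 3, remainder 107
174 ÷ 107 → quotient 1, remainder 67
107 ÷ 67 → quotient 1, remainder 40
67 ÷ 40 → quotient 1, remainder 27
40 ÷ 27 → quotient 1, remainder 13
27 ÷ 13 → quotient 2, remainder 1
13 ÷ 1 → quotient 13, remainder 0

[-9; 3, 1, 1, 1, 1, 2, 13]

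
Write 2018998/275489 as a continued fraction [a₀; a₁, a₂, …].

[7; 3, 24, 15, 1, 2, 1, 59]

Repeatedly divide and take the remainder:
2018998 = 7·275489 + 90575, so a_0 = 7
275489 = 3·90575 + 3764, so a_1 = 3
90575 = 24·3764 + 239, so a_2 = 24
3764 = 15·239 + 179, so a_3 = 15
239 = 1·179 + 60, so a_4 = 1
179 = 2·60 + 59, so a_5 = 2
60 = 1·59 + 1, so a_6 = 1
59 = 59·1 + 0, so a_7 = 59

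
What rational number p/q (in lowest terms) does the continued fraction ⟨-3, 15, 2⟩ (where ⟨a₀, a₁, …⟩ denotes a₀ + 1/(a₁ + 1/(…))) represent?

Start with 2.
15 + 1/(2/1) = 15 + 1/2 = 31/2
-3 + 1/(31/2) = -3 + 2/31 = -91/31

-91/31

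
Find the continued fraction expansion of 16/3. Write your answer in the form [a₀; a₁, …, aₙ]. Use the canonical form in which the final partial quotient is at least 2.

[5; 3]

16 ÷ 3 → quotient 5, remainder 1
3 ÷ 1 → quotient 3, remainder 0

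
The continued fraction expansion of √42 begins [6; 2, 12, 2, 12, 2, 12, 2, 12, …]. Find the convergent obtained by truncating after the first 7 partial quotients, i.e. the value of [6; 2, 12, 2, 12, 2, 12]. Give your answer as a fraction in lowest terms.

109194/16849

Build up convergents one term at a time:
a_0 = 6: 6/1
a_1 = 2: 13/2
a_2 = 12: 162/25
a_3 = 2: 337/52
a_4 = 12: 4206/649
a_5 = 2: 8749/1350
a_6 = 12: 109194/16849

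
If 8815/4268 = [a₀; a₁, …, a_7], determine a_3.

8815 = 2·4268 + 279, so a_0 = 2
4268 = 15·279 + 83, so a_1 = 15
279 = 3·83 + 30, so a_2 = 3
83 = 2·30 + 23, so a_3 = 2

2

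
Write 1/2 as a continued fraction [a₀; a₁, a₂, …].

[0; 2]

Repeatedly divide and take the remainder:
1 ÷ 2 → quotient 0, remainder 1
2 ÷ 1 → quotient 2, remainder 0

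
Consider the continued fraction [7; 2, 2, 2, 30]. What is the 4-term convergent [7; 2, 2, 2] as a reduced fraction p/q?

Start with 2.
2 + 1/(2/1) = 2 + 1/2 = 5/2
2 + 1/(5/2) = 2 + 2/5 = 12/5
7 + 1/(12/5) = 7 + 5/12 = 89/12

89/12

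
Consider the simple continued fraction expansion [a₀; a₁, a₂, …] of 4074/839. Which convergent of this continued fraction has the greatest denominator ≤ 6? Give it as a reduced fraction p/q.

a_0 = 4: 4/1  (≤ bound)
a_1 = 1: 5/1  (≤ bound)
a_2 = 5: 29/6  (≤ bound)
a_3 = 1: 34/7  (> 6, stop)

29/6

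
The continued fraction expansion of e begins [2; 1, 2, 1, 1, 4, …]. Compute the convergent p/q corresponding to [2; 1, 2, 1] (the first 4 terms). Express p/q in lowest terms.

11/4

Use the convergent recurrence hₖ = aₖ·hₖ₋₁ + hₖ₋₂ (and likewise for the denominators kₖ):
a_0 = 2: 2/1
a_1 = 1: 3/1
a_2 = 2: 8/3
a_3 = 1: 11/4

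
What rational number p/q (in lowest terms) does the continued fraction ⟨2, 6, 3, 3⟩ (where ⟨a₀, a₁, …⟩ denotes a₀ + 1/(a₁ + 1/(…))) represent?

136/63

Collapse the nested fraction from the inside out:
Start with 3.
3 + 1/(3/1) = 3 + 1/3 = 10/3
6 + 1/(10/3) = 6 + 3/10 = 63/10
2 + 1/(63/10) = 2 + 10/63 = 136/63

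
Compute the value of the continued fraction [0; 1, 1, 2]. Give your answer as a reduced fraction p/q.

3/5

a_0 = 0: 0/1
a_1 = 1: 1/1
a_2 = 1: 1/2
a_3 = 2: 3/5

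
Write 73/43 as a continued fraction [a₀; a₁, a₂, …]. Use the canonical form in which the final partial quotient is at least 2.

⌊73/43⌋ = 1, remainder 30
⌊43/30⌋ = 1, remainder 13
⌊30/13⌋ = 2, remainder 4
⌊13/4⌋ = 3, remainder 1
⌊4/1⌋ = 4, remainder 0

[1; 1, 2, 3, 4]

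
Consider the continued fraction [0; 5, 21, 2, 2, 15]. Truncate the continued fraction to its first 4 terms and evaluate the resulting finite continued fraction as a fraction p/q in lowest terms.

Start with 2.
21 + 1/(2/1) = 21 + 1/2 = 43/2
5 + 1/(43/2) = 5 + 2/43 = 217/43
0 + 1/(217/43) = 0 + 43/217 = 43/217

43/217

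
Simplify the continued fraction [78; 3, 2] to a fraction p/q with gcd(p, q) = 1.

548/7

Collapse the nested fraction from the inside out:
Start with 2.
3 + 1/(2/1) = 3 + 1/2 = 7/2
78 + 1/(7/2) = 78 + 2/7 = 548/7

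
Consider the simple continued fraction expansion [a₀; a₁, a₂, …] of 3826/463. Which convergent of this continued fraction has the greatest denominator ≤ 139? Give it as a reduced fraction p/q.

157/19

a_0 = 8: 8/1  (≤ bound)
a_1 = 3: 25/3  (≤ bound)
a_2 = 1: 33/4  (≤ bound)
a_3 = 3: 124/15  (≤ bound)
a_4 = 1: 157/19  (≤ bound)
a_5 = 7: 1223/148  (> 139, stop)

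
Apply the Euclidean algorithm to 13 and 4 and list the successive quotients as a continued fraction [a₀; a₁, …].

[3; 4]

⌊13/4⌋ = 3, remainder 1
⌊4/1⌋ = 4, remainder 0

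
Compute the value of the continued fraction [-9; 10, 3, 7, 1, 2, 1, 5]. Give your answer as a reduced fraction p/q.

-51175/5748

Start with 5.
1 + 1/(5/1) = 1 + 1/5 = 6/5
2 + 1/(6/5) = 2 + 5/6 = 17/6
1 + 1/(17/6) = 1 + 6/17 = 23/17
7 + 1/(23/17) = 7 + 17/23 = 178/23
3 + 1/(178/23) = 3 + 23/178 = 557/178
10 + 1/(557/178) = 10 + 178/557 = 5748/557
-9 + 1/(5748/557) = -9 + 557/5748 = -51175/5748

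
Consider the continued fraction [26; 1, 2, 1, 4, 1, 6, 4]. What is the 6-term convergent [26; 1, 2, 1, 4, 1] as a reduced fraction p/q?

Start with 1.
4 + 1/(1/1) = 4 + 1/1 = 5/1
1 + 1/(5/1) = 1 + 1/5 = 6/5
2 + 1/(6/5) = 2 + 5/6 = 17/6
1 + 1/(17/6) = 1 + 6/17 = 23/17
26 + 1/(23/17) = 26 + 17/23 = 615/23

615/23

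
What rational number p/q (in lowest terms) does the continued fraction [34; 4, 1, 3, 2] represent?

Start with 2.
3 + 1/(2/1) = 3 + 1/2 = 7/2
1 + 1/(7/2) = 1 + 2/7 = 9/7
4 + 1/(9/7) = 4 + 7/9 = 43/9
34 + 1/(43/9) = 34 + 9/43 = 1471/43

1471/43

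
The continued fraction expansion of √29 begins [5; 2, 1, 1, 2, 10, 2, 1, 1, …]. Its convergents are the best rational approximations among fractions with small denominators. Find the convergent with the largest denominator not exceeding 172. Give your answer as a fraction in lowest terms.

a_0 = 5: 5/1  (≤ bound)
a_1 = 2: 11/2  (≤ bound)
a_2 = 1: 16/3  (≤ bound)
a_3 = 1: 27/5  (≤ bound)
a_4 = 2: 70/13  (≤ bound)
a_5 = 10: 727/135  (≤ bound)
a_6 = 2: 1524/283  (> 172, stop)

727/135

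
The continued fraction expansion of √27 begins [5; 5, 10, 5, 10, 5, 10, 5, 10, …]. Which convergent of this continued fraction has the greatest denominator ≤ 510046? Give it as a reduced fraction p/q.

List convergents until the denominator exceeds the bound:
a_0 = 5: 5/1  (≤ bound)
a_1 = 5: 26/5  (≤ bound)
a_2 = 10: 265/51  (≤ bound)
a_3 = 5: 1351/260  (≤ bound)
a_4 = 10: 13775/2651  (≤ bound)
a_5 = 5: 70226/13515  (≤ bound)
a_6 = 10: 716035/137801  (≤ bound)
a_7 = 5: 3650401/702520  (> 510046, stop)

716035/137801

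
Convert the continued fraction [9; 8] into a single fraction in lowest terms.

a_0 = 9: 9/1
a_1 = 8: 73/8

73/8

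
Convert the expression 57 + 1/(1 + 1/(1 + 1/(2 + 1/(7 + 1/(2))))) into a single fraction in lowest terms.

Collapse the nested fraction from the inside out:
Start with 2.
7 + 1/(2/1) = 7 + 1/2 = 15/2
2 + 1/(15/2) = 2 + 2/15 = 32/15
1 + 1/(32/15) = 1 + 15/32 = 47/32
1 + 1/(47/32) = 1 + 32/47 = 79/47
57 + 1/(79/47) = 57 + 47/79 = 4550/79

4550/79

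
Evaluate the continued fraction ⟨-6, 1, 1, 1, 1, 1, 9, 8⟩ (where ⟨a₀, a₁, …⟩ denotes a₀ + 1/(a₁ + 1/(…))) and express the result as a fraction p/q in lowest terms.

a_0 = -6: -6/1
a_1 = 1: -5/1
a_2 = 1: -11/2
a_3 = 1: -16/3
a_4 = 1: -27/5
a_5 = 1: -43/8
a_6 = 9: -414/77
a_7 = 8: -3355/624

-3355/624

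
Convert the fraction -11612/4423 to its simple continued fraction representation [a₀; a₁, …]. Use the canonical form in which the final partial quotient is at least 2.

[-3; 2, 1, 2, 42, 6, 2]

-11612 = -3·4423 + 1657, so a_0 = -3
4423 = 2·1657 + 1109, so a_1 = 2
1657 = 1·1109 + 548, so a_2 = 1
1109 = 2·548 + 13, so a_3 = 2
548 = 42·13 + 2, so a_4 = 42
13 = 6·2 + 1, so a_5 = 6
2 = 2·1 + 0, so a_6 = 2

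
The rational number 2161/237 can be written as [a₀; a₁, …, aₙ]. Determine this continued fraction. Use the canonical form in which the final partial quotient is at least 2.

Apply division with remainder until the remainder is 0:
2161 = 9·237 + 28, so a_0 = 9
237 = 8·28 + 13, so a_1 = 8
28 = 2·13 + 2, so a_2 = 2
13 = 6·2 + 1, so a_3 = 6
2 = 2·1 + 0, so a_4 = 2

[9; 8, 2, 6, 2]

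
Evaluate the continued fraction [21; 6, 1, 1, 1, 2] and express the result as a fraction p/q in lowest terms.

1121/53

Compute successive convergents:
a_0 = 21: 21/1
a_1 = 6: 127/6
a_2 = 1: 148/7
a_3 = 1: 275/13
a_4 = 1: 423/20
a_5 = 2: 1121/53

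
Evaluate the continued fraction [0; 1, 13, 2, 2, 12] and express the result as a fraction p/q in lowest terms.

a_0 = 0: 0/1
a_1 = 1: 1/1
a_2 = 13: 13/14
a_3 = 2: 27/29
a_4 = 2: 67/72
a_5 = 12: 831/893

831/893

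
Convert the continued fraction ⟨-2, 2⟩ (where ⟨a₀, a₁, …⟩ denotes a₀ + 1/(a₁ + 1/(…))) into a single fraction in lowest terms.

Start with 2.
-2 + 1/(2/1) = -2 + 1/2 = -3/2

-3/2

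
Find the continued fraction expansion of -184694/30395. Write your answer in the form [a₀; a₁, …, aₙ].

⌊-184694/30395⌋ = -7, remainder 28071
⌊30395/28071⌋ = 1, remainder 2324
⌊28071/2324⌋ = 12, remainder 183
⌊2324/183⌋ = 12, remainder 128
⌊183/128⌋ = 1, remainder 55
⌊128/55⌋ = 2, remainder 18
⌊55/18⌋ = 3, remainder 1
⌊18/1⌋ = 18, remainder 0

[-7; 1, 12, 12, 1, 2, 3, 18]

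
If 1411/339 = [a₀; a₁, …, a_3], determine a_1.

6

1411 = 4·339 + 55, so a_0 = 4
339 = 6·55 + 9, so a_1 = 6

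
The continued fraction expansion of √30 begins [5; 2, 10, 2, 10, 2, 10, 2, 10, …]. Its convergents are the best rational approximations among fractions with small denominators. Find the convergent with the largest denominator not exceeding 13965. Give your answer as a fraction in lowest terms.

55435/10121

a_0 = 5: 5/1  (≤ bound)
a_1 = 2: 11/2  (≤ bound)
a_2 = 10: 115/21  (≤ bound)
a_3 = 2: 241/44  (≤ bound)
a_4 = 10: 2525/461  (≤ bound)
a_5 = 2: 5291/966  (≤ bound)
a_6 = 10: 55435/10121  (≤ bound)
a_7 = 2: 116161/21208  (> 13965, stop)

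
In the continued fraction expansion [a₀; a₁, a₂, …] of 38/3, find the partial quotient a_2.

2

Apply division with remainder until the remainder is 0:
⌊38/3⌋ = 12, remainder 2
⌊3/2⌋ = 1, remainder 1
⌊2/1⌋ = 2, remainder 0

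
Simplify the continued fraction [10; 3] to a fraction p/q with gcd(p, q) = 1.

31/3

Start with 3.
10 + 1/(3/1) = 10 + 1/3 = 31/3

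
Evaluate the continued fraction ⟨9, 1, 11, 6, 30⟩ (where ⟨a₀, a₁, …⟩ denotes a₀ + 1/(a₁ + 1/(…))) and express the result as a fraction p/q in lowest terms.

a_0 = 9: 9/1
a_1 = 1: 10/1
a_2 = 11: 119/12
a_3 = 6: 724/73
a_4 = 30: 21839/2202

21839/2202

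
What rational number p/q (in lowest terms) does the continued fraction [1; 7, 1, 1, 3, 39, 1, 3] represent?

Start with 3.
1 + 1/(3/1) = 1 + 1/3 = 4/3
39 + 1/(4/3) = 39 + 3/4 = 159/4
3 + 1/(159/4) = 3 + 4/159 = 481/159
1 + 1/(481/159) = 1 + 159/481 = 640/481
1 + 1/(640/481) = 1 + 481/640 = 1121/640
7 + 1/(1121/640) = 7 + 640/1121 = 8487/1121
1 + 1/(8487/1121) = 1 + 1121/8487 = 9608/8487

9608/8487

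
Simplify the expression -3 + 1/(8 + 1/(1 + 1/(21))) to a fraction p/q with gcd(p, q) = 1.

-569/197

Work from the innermost term outward:
Start with 21.
1 + 1/(21/1) = 1 + 1/21 = 22/21
8 + 1/(22/21) = 8 + 21/22 = 197/22
-3 + 1/(197/22) = -3 + 22/197 = -569/197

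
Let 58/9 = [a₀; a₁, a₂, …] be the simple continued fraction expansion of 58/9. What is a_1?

2

Repeatedly divide and take the remainder:
58 = 6·9 + 4, so a_0 = 6
9 = 2·4 + 1, so a_1 = 2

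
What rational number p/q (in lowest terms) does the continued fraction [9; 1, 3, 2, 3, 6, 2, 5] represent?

22481/2300

a_0 = 9: 9/1
a_1 = 1: 10/1
a_2 = 3: 39/4
a_3 = 2: 88/9
a_4 = 3: 303/31
a_5 = 6: 1906/195
a_6 = 2: 4115/421
a_7 = 5: 22481/2300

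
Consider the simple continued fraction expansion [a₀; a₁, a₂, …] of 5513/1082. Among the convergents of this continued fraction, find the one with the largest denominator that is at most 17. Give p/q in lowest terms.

a_0 = 5: 5/1  (≤ bound)
a_1 = 10: 51/10  (≤ bound)
a_2 = 1: 56/11  (≤ bound)
a_3 = 1: 107/21  (> 17, stop)

56/11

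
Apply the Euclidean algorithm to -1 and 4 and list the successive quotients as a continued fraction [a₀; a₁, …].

[-1; 1, 3]

Repeatedly divide and take the remainder:
-1 ÷ 4 → quotient -1, remainder 3
4 ÷ 3 → quotient 1, remainder 1
3 ÷ 1 → quotient 3, remainder 0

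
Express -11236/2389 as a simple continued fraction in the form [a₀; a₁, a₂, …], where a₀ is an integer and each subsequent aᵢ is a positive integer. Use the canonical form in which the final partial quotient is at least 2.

Repeatedly divide and take the remainder:
-11236 = -5·2389 + 709, so a_0 = -5
2389 = 3·709 + 262, so a_1 = 3
709 = 2·262 + 185, so a_2 = 2
262 = 1·185 + 77, so a_3 = 1
185 = 2·77 + 31, so a_4 = 2
77 = 2·31 + 15, so a_5 = 2
31 = 2·15 + 1, so a_6 = 2
15 = 15·1 + 0, so a_7 = 15

[-5; 3, 2, 1, 2, 2, 2, 15]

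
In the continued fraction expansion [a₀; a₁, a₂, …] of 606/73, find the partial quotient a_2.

Apply division with remainder until the remainder is 0:
606 ÷ 73 → quotient 8, remainder 22
73 ÷ 22 → quotient 3, remainder 7
22 ÷ 7 → quotient 3, remainder 1

3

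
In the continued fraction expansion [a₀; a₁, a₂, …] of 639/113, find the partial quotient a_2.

639 ÷ 113 → quotient 5, remainder 74
113 ÷ 74 → quotient 1, remainder 39
74 ÷ 39 → quotient 1, remainder 35

1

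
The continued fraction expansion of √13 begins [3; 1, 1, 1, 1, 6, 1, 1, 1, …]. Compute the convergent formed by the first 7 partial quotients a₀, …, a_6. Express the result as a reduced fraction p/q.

Compute successive convergents:
a_0 = 3: 3/1
a_1 = 1: 4/1
a_2 = 1: 7/2
a_3 = 1: 11/3
a_4 = 1: 18/5
a_5 = 6: 119/33
a_6 = 1: 137/38

137/38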